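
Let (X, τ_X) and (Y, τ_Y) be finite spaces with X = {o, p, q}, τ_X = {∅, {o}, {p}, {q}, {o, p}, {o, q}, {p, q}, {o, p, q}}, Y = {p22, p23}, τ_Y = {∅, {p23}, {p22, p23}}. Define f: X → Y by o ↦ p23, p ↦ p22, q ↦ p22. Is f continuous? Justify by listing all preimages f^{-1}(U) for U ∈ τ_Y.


f IS continuous.

Compute f^{-1}(U) for each U ∈ τ_Y:
  U = ∅: f^{-1}(U) = ∅ ∈ τ_X ✓.
  U = {p23}: f^{-1}(U) = {o} ∈ τ_X ✓.
  U = {p22, p23}: f^{-1}(U) = {o, p, q} ∈ τ_X ✓.
Every preimage lies in τ_X, so f IS continuous.


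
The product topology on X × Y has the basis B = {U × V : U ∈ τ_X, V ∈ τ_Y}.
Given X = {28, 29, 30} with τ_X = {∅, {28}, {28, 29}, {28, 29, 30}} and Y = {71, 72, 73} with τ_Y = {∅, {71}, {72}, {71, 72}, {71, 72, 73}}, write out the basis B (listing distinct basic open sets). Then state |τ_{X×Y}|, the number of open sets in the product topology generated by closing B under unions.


Basis B = {∅ × ∅, {28} × {71}, {28} × {72}, {28} × {71, 72}, {28, 29} × {71}, {28, 29} × {72}, {28} × {71, 72, 73}, {28, 29, 30} × {71}, {28, 29, 30} × {72}, {28, 29} × {71, 72}, {28, 29} × {71, 72, 73}, {28, 29, 30} × {71, 72}, {28, 29, 30} × {71, 72, 73}}; |τ_{X×Y}| = 30.

Enumerate products U × V with U ∈ τ_X, V ∈ τ_Y (deduplicated):
  ∅ × ∅ = {} (∅)
  {28} × {71} = {(28,71)}
  {28} × {72} = {(28,72)}
  {28} × {71, 72} = {(28,71), (28,72)}
  {28, 29} × {71} = {(28,71), (29,71)}
  {28, 29} × {72} = {(28,72), (29,72)}
  {28} × {71, 72, 73} = {(28,71), (28,72), (28,73)}
  {28, 29, 30} × {71} = {(28,71), (29,71), (30,71)}
  {28, 29, 30} × {72} = {(28,72), (29,72), (30,72)}
  {28, 29} × {71, 72} = {(28,71), (28,72), (29,71), (29,72)}
  {28, 29} × {71, 72, 73} = {(28,71), (28,72), (28,73), (29,71), (29,72), (29,73)}
  {28, 29, 30} × {71, 72} = {(28,71), (28,72), (29,71), (29,72), (30,71), (30,72)}
  {28, 29, 30} × {71, 72, 73} = {(28,71), (28,72), (28,73), (29,71), (29,72), (29,73), (30,71), (30,72), (30,73)}
These 13 distinct sets form the basis B.
Close under arbitrary unions to get τ_{X×Y}; counting gives |τ_{X×Y}| = 30.


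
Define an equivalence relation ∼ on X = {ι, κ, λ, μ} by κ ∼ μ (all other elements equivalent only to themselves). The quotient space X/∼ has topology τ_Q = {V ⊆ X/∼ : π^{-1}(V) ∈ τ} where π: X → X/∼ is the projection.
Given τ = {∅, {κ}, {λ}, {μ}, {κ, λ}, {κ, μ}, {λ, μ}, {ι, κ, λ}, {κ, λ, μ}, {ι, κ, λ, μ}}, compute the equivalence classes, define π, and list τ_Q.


X/∼ = {[ι], [κ=μ], [λ]}; |τ_Q| = 5.

Equivalence classes: [ι], [κ=μ], [λ].
Quotient map π: X → X/∼ sends ι ↦ [ι], κ ↦ [κ=μ], λ ↦ [λ], μ ↦ [κ=μ].
For each subset V ⊆ X/∼, compute π^{-1}(V) ⊆ X and check whether π^{-1}(V) ∈ τ. V is open in τ_Q iff π^{-1}(V) ∈ τ.
  V = {}: π^{-1}(V) = ∅ ∈ τ ✓.
  V = {[ι]}: π^{-1}(V) = {ι} ∉ τ ✗.
  V = {[κ=μ]}: π^{-1}(V) = {κ, μ} ∈ τ ✓.
  V = {[ι], [κ=μ]}: π^{-1}(V) = {ι, κ, μ} ∉ τ ✗.
  V = {[λ]}: π^{-1}(V) = {λ} ∈ τ ✓.
  V = {[ι], [λ]}: π^{-1}(V) = {ι, λ} ∉ τ ✗.
  V = {[κ=μ], [λ]}: π^{-1}(V) = {κ, λ, μ} ∈ τ ✓.
  V = {[ι], [κ=μ], [λ]}: π^{-1}(V) = {ι, κ, λ, μ} ∈ τ ✓.
Open sets in the quotient: τ_Q = {{}, {[κ=μ]}, {[λ]}, {[κ=μ], [λ]}, {[ι], [κ=μ], [λ]}} (5 elements).


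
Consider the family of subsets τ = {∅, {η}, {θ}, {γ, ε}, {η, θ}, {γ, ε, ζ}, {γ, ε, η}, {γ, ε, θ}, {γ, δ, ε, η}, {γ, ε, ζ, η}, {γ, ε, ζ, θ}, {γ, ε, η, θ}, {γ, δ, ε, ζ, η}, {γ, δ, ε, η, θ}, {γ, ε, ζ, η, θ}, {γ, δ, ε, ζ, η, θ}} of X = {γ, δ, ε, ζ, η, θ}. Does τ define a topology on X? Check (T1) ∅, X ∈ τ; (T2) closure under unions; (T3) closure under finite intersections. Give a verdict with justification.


τ IS a topology on X.

Axiom (T1): ∅ ∈ τ? Yes; X ∈ τ? Yes.
Axiom (T2/T3): check pairwise unions and intersections of members of τ.
All pairwise intersections and unions checked — each lies in τ. Therefore τ satisfies (T1), (T2), (T3): it IS a topology on X.


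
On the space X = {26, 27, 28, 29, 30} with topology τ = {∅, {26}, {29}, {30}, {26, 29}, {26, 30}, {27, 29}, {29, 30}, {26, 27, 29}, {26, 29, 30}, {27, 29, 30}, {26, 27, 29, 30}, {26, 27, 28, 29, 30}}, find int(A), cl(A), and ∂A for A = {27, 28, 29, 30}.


int(A) = {27, 29, 30}, cl(A) = {27, 28, 29, 30}, ∂A = {28}.

Closed sets in (X, τ) are complements of opens:
  closed(X, τ) = {∅, {28}, {26, 28}, {27, 28}, {28, 30}, {26, 27, 28}, {26, 28, 30}, {27, 28, 29}, {27, 28, 30}, {26, 27, 28, 29}, {26, 27, 28, 30}, {27, 28, 29, 30}, {26, 27, 28, 29, 30}}.
int(A) = ⋃ {U ∈ τ : U ⊆ A}. Opens contained in A: ∅, {29}, {30}, {27, 29}, {29, 30}, {27, 29, 30}.
Taking the union of these: int(A) = {27, 29, 30}.
cl(A) = ⋂ {C closed : A ⊆ C}. Closed sets containing A: {27, 28, 29, 30}, {26, 27, 28, 29, 30}.
Intersecting these: cl(A) = {27, 28, 29, 30}.
∂A = cl(A) ∖ int(A) = {27, 28, 29, 30} ∖ {27, 29, 30} = {28}.


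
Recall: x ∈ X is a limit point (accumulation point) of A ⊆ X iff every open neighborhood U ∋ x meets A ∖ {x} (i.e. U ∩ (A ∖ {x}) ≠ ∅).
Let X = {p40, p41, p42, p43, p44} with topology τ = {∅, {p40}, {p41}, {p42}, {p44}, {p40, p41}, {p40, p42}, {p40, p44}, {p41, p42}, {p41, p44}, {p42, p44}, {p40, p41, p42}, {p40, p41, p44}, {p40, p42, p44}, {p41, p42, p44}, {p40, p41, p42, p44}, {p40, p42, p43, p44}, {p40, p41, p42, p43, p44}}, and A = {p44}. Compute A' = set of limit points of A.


A' = {p43}

For each x ∈ X, list the open sets U ∈ τ with x ∈ U, then check whether U ∩ (A ∖ {x}) ≠ ∅ for every such U.
  x = p40: open {p40} ∋ x has {p40} ∩ (A ∖ {p40}) = ∅, so x is NOT a limit point.
  x = p41: open {p41} ∋ x has {p41} ∩ (A ∖ {p41}) = ∅, so x is NOT a limit point.
  x = p42: open {p42} ∋ x has {p42} ∩ (A ∖ {p42}) = ∅, so x is NOT a limit point.
  x = p43: opens ∋ x are {p40, p42, p43, p44}, {p40, p41, p42, p43, p44}; each meets A ∖ {p43}, so x IS a limit point.
  x = p44: open {p44} ∋ x has {p44} ∩ (A ∖ {p44}) = ∅, so x is NOT a limit point.
Collecting: A' = {p43}.


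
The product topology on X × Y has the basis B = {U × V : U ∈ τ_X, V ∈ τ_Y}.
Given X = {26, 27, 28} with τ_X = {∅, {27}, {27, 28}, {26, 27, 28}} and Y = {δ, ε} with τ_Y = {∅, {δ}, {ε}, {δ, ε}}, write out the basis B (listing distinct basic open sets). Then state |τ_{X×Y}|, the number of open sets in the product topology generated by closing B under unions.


Basis B = {∅ × ∅, {27} × {δ}, {27} × {ε}, {27} × {δ, ε}, {27, 28} × {δ}, {27, 28} × {ε}, {26, 27, 28} × {δ}, {26, 27, 28} × {ε}, {27, 28} × {δ, ε}, {26, 27, 28} × {δ, ε}}; |τ_{X×Y}| = 16.

Enumerate products U × V with U ∈ τ_X, V ∈ τ_Y (deduplicated):
  ∅ × ∅ = {} (∅)
  {27} × {δ} = {(27,δ)}
  {27} × {ε} = {(27,ε)}
  {27} × {δ, ε} = {(27,δ), (27,ε)}
  {27, 28} × {δ} = {(27,δ), (28,δ)}
  {27, 28} × {ε} = {(27,ε), (28,ε)}
  {26, 27, 28} × {δ} = {(26,δ), (27,δ), (28,δ)}
  {26, 27, 28} × {ε} = {(26,ε), (27,ε), (28,ε)}
  {27, 28} × {δ, ε} = {(27,δ), (27,ε), (28,δ), (28,ε)}
  {26, 27, 28} × {δ, ε} = {(26,δ), (26,ε), (27,δ), (27,ε), (28,δ), (28,ε)}
These 10 distinct sets form the basis B.
Close under arbitrary unions to get τ_{X×Y}; counting gives |τ_{X×Y}| = 16.


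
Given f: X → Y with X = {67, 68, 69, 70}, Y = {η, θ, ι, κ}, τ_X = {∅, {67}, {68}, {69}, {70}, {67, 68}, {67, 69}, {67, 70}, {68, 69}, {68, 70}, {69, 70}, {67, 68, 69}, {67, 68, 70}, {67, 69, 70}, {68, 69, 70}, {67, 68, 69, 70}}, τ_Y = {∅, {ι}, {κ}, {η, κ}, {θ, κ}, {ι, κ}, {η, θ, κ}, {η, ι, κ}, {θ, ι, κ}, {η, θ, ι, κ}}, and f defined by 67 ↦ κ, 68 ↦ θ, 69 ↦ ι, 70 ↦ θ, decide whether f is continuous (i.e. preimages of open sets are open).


f IS continuous.

Compute f^{-1}(U) for each U ∈ τ_Y:
  U = ∅: f^{-1}(U) = ∅ ∈ τ_X ✓.
  U = {ι}: f^{-1}(U) = {69} ∈ τ_X ✓.
  U = {κ}: f^{-1}(U) = {67} ∈ τ_X ✓.
  U = {η, κ}: f^{-1}(U) = {67} ∈ τ_X ✓.
  U = {θ, κ}: f^{-1}(U) = {67, 68, 70} ∈ τ_X ✓.
  U = {ι, κ}: f^{-1}(U) = {67, 69} ∈ τ_X ✓.
  U = {η, θ, κ}: f^{-1}(U) = {67, 68, 70} ∈ τ_X ✓.
  U = {η, ι, κ}: f^{-1}(U) = {67, 69} ∈ τ_X ✓.
  U = {θ, ι, κ}: f^{-1}(U) = {67, 68, 69, 70} ∈ τ_X ✓.
  U = {η, θ, ι, κ}: f^{-1}(U) = {67, 68, 69, 70} ∈ τ_X ✓.
Every preimage lies in τ_X, so f IS continuous.


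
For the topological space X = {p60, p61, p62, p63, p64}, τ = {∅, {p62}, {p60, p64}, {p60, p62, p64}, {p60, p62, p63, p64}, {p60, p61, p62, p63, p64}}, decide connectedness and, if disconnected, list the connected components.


(X, τ) is connected.

Find clopen sets (U ∈ τ with X ∖ U ∈ τ):
  U = ∅, X ∖ U = {p60, p61, p62, p63, p64} — both open, so U is clopen.
  U = {p60, p61, p62, p63, p64}, X ∖ U = ∅ — both open, so U is clopen.
Only trivial clopens (∅ and X) exist, so (X, τ) is connected.
Compute connected components by grouping points that agree on all clopens:
  component: {p60, p61, p62, p63, p64}


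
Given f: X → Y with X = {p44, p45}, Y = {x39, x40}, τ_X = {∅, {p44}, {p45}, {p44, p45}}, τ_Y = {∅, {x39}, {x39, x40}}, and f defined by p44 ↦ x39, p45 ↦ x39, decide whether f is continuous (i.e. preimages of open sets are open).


f IS continuous.

Compute f^{-1}(U) for each U ∈ τ_Y:
  U = ∅: f^{-1}(U) = ∅ ∈ τ_X ✓.
  U = {x39}: f^{-1}(U) = {p44, p45} ∈ τ_X ✓.
  U = {x39, x40}: f^{-1}(U) = {p44, p45} ∈ τ_X ✓.
Every preimage lies in τ_X, so f IS continuous.


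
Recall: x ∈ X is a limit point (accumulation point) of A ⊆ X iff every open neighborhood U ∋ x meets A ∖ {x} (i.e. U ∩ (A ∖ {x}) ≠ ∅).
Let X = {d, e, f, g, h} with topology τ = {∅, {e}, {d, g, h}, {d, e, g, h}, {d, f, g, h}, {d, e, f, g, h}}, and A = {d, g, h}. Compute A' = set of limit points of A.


A' = {d, f, g, h}

For each x ∈ X, list the open sets U ∈ τ with x ∈ U, then check whether U ∩ (A ∖ {x}) ≠ ∅ for every such U.
  x = d: opens ∋ x are {d, g, h}, {d, e, g, h}, {d, f, g, h}, {d, e, f, g, h}; each meets A ∖ {d}, so x IS a limit point.
  x = e: open {e} ∋ x has {e} ∩ (A ∖ {e}) = ∅, so x is NOT a limit point.
  x = f: opens ∋ x are {d, f, g, h}, {d, e, f, g, h}; each meets A ∖ {f}, so x IS a limit point.
  x = g: opens ∋ x are {d, g, h}, {d, e, g, h}, {d, f, g, h}, {d, e, f, g, h}; each meets A ∖ {g}, so x IS a limit point.
  x = h: opens ∋ x are {d, g, h}, {d, e, g, h}, {d, f, g, h}, {d, e, f, g, h}; each meets A ∖ {h}, so x IS a limit point.
Collecting: A' = {d, f, g, h}.


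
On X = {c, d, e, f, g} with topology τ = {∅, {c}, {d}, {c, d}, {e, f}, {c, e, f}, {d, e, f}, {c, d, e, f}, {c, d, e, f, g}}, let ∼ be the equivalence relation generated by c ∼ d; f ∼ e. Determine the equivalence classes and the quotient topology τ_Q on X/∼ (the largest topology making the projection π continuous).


X/∼ = {[c=d], [e=f], [g]}; |τ_Q| = 5.

Equivalence classes: [c=d], [e=f], [g].
Quotient map π: X → X/∼ sends c ↦ [c=d], d ↦ [c=d], e ↦ [e=f], f ↦ [e=f], g ↦ [g].
For each subset V ⊆ X/∼, compute π^{-1}(V) ⊆ X and check whether π^{-1}(V) ∈ τ. V is open in τ_Q iff π^{-1}(V) ∈ τ.
  V = {}: π^{-1}(V) = ∅ ∈ τ ✓.
  V = {[c=d]}: π^{-1}(V) = {c, d} ∈ τ ✓.
  V = {[e=f]}: π^{-1}(V) = {e, f} ∈ τ ✓.
  V = {[c=d], [e=f]}: π^{-1}(V) = {c, d, e, f} ∈ τ ✓.
  V = {[g]}: π^{-1}(V) = {g} ∉ τ ✗.
  V = {[c=d], [g]}: π^{-1}(V) = {c, d, g} ∉ τ ✗.
  V = {[e=f], [g]}: π^{-1}(V) = {e, f, g} ∉ τ ✗.
  V = {[c=d], [e=f], [g]}: π^{-1}(V) = {c, d, e, f, g} ∈ τ ✓.
Open sets in the quotient: τ_Q = {{}, {[c=d]}, {[e=f]}, {[c=d], [e=f]}, {[c=d], [e=f], [g]}} (5 elements).


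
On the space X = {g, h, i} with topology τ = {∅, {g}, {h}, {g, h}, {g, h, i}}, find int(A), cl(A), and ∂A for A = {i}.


int(A) = ∅, cl(A) = {i}, ∂A = {i}.

Closed sets in (X, τ) are complements of opens:
  closed(X, τ) = {∅, {i}, {g, i}, {h, i}, {g, h, i}}.
int(A) = ⋃ {U ∈ τ : U ⊆ A}. Opens contained in A: ∅.
Taking the union of these: int(A) = ∅.
cl(A) = ⋂ {C closed : A ⊆ C}. Closed sets containing A: {i}, {g, i}, {h, i}, {g, h, i}.
Intersecting these: cl(A) = {i}.
∂A = cl(A) ∖ int(A) = {i} ∖ ∅ = {i}.


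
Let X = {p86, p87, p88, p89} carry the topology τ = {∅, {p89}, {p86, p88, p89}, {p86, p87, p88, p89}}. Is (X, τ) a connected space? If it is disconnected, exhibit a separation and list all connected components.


(X, τ) is connected.

Find clopen sets (U ∈ τ with X ∖ U ∈ τ):
  U = ∅, X ∖ U = {p86, p87, p88, p89} — both open, so U is clopen.
  U = {p86, p87, p88, p89}, X ∖ U = ∅ — both open, so U is clopen.
Only trivial clopens (∅ and X) exist, so (X, τ) is connected.
Compute connected components by grouping points that agree on all clopens:
  component: {p86, p87, p88, p89}


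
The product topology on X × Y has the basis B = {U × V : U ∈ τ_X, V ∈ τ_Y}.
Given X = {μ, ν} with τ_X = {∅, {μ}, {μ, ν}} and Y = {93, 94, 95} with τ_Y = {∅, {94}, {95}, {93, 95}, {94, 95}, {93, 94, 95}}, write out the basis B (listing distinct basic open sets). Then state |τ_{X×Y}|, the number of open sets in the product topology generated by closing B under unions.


Basis B = {∅ × ∅, {μ} × {94}, {μ} × {95}, {μ} × {93, 95}, {μ} × {94, 95}, {μ, ν} × {94}, {μ, ν} × {95}, {μ} × {93, 94, 95}, {μ, ν} × {93, 95}, {μ, ν} × {94, 95}, {μ, ν} × {93, 94, 95}}; |τ_{X×Y}| = 18.

Enumerate products U × V with U ∈ τ_X, V ∈ τ_Y (deduplicated):
  ∅ × ∅ = {} (∅)
  {μ} × {94} = {(μ,94)}
  {μ} × {95} = {(μ,95)}
  {μ} × {93, 95} = {(μ,93), (μ,95)}
  {μ} × {94, 95} = {(μ,94), (μ,95)}
  {μ, ν} × {94} = {(μ,94), (ν,94)}
  {μ, ν} × {95} = {(μ,95), (ν,95)}
  {μ} × {93, 94, 95} = {(μ,93), (μ,94), (μ,95)}
  {μ, ν} × {93, 95} = {(μ,93), (μ,95), (ν,93), (ν,95)}
  {μ, ν} × {94, 95} = {(μ,94), (μ,95), (ν,94), (ν,95)}
  {μ, ν} × {93, 94, 95} = {(μ,93), (μ,94), (μ,95), (ν,93), (ν,94), (ν,95)}
These 11 distinct sets form the basis B.
Close under arbitrary unions to get τ_{X×Y}; counting gives |τ_{X×Y}| = 18.


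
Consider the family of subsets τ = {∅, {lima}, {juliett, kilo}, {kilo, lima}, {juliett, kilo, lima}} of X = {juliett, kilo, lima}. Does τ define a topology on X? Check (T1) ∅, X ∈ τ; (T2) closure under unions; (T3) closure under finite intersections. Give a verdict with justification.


τ is NOT a topology on X.

Axiom (T1): ∅ ∈ τ? Yes; X ∈ τ? Yes.
Axiom (T2/T3): check pairwise unions and intersections of members of τ.
Counterexample for (T3): {juliett, kilo} ∩ {kilo, lima} = {kilo} ∉ τ. Therefore τ is NOT a topology.


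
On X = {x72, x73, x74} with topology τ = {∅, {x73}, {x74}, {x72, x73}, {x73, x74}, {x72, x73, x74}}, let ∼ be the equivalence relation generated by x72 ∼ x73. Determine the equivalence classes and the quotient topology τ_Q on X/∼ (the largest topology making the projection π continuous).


X/∼ = {[x72=x73], [x74]}; |τ_Q| = 4.

Equivalence classes: [x72=x73], [x74].
Quotient map π: X → X/∼ sends x72 ↦ [x72=x73], x73 ↦ [x72=x73], x74 ↦ [x74].
For each subset V ⊆ X/∼, compute π^{-1}(V) ⊆ X and check whether π^{-1}(V) ∈ τ. V is open in τ_Q iff π^{-1}(V) ∈ τ.
  V = {}: π^{-1}(V) = ∅ ∈ τ ✓.
  V = {[x72=x73]}: π^{-1}(V) = {x72, x73} ∈ τ ✓.
  V = {[x74]}: π^{-1}(V) = {x74} ∈ τ ✓.
  V = {[x72=x73], [x74]}: π^{-1}(V) = {x72, x73, x74} ∈ τ ✓.
Open sets in the quotient: τ_Q = {{}, {[x72=x73]}, {[x74]}, {[x72=x73], [x74]}} (4 elements).


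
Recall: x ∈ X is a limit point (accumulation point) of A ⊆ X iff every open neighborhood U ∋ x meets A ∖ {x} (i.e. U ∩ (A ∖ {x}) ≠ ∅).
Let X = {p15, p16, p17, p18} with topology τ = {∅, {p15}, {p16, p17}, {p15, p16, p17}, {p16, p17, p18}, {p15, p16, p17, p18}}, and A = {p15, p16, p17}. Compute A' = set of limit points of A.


A' = {p16, p17, p18}

For each x ∈ X, list the open sets U ∈ τ with x ∈ U, then check whether U ∩ (A ∖ {x}) ≠ ∅ for every such U.
  x = p15: open {p15} ∋ x has {p15} ∩ (A ∖ {p15}) = ∅, so x is NOT a limit point.
  x = p16: opens ∋ x are {p16, p17}, {p15, p16, p17}, {p16, p17, p18}, {p15, p16, p17, p18}; each meets A ∖ {p16}, so x IS a limit point.
  x = p17: opens ∋ x are {p16, p17}, {p15, p16, p17}, {p16, p17, p18}, {p15, p16, p17, p18}; each meets A ∖ {p17}, so x IS a limit point.
  x = p18: opens ∋ x are {p16, p17, p18}, {p15, p16, p17, p18}; each meets A ∖ {p18}, so x IS a limit point.
Collecting: A' = {p16, p17, p18}.


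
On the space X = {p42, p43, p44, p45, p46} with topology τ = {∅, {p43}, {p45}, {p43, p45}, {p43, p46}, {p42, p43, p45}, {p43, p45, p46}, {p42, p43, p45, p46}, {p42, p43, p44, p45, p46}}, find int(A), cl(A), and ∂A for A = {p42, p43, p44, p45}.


int(A) = {p42, p43, p45}, cl(A) = {p42, p43, p44, p45, p46}, ∂A = {p44, p46}.

Closed sets in (X, τ) are complements of opens:
  closed(X, τ) = {∅, {p44}, {p42, p44}, {p44, p46}, {p42, p44, p45}, {p42, p44, p46}, {p42, p43, p44, p46}, {p42, p44, p45, p46}, {p42, p43, p44, p45, p46}}.
int(A) = ⋃ {U ∈ τ : U ⊆ A}. Opens contained in A: ∅, {p43}, {p45}, {p43, p45}, {p42, p43, p45}.
Taking the union of these: int(A) = {p42, p43, p45}.
cl(A) = ⋂ {C closed : A ⊆ C}. Closed sets containing A: {p42, p43, p44, p45, p46}.
Intersecting these: cl(A) = {p42, p43, p44, p45, p46}.
∂A = cl(A) ∖ int(A) = {p42, p43, p44, p45, p46} ∖ {p42, p43, p45} = {p44, p46}.


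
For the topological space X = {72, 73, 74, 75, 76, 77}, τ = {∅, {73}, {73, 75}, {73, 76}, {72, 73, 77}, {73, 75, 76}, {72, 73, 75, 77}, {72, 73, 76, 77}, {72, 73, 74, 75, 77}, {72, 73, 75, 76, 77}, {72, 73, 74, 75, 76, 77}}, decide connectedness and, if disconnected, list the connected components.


(X, τ) is connected.

Find clopen sets (U ∈ τ with X ∖ U ∈ τ):
  U = ∅, X ∖ U = {72, 73, 74, 75, 76, 77} — both open, so U is clopen.
  U = {72, 73, 74, 75, 76, 77}, X ∖ U = ∅ — both open, so U is clopen.
Only trivial clopens (∅ and X) exist, so (X, τ) is connected.
Compute connected components by grouping points that agree on all clopens:
  component: {72, 73, 74, 75, 76, 77}


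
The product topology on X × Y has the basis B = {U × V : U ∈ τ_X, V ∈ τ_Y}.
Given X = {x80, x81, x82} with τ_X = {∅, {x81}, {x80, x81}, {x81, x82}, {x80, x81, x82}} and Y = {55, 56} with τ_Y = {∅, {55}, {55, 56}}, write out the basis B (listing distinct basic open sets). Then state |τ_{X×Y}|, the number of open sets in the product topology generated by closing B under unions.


Basis B = {∅ × ∅, {x81} × {55}, {x80, x81} × {55}, {x81} × {55, 56}, {x81, x82} × {55}, {x80, x81, x82} × {55}, {x80, x81} × {55, 56}, {x81, x82} × {55, 56}, {x80, x81, x82} × {55, 56}}; |τ_{X×Y}| = 14.

Enumerate products U × V with U ∈ τ_X, V ∈ τ_Y (deduplicated):
  ∅ × ∅ = {} (∅)
  {x81} × {55} = {(x81,55)}
  {x80, x81} × {55} = {(x80,55), (x81,55)}
  {x81} × {55, 56} = {(x81,55), (x81,56)}
  {x81, x82} × {55} = {(x81,55), (x82,55)}
  {x80, x81, x82} × {55} = {(x80,55), (x81,55), (x82,55)}
  {x80, x81} × {55, 56} = {(x80,55), (x80,56), (x81,55), (x81,56)}
  {x81, x82} × {55, 56} = {(x81,55), (x81,56), (x82,55), (x82,56)}
  {x80, x81, x82} × {55, 56} = {(x80,55), (x80,56), (x81,55), (x81,56), (x82,55), (x82,56)}
These 9 distinct sets form the basis B.
Close under arbitrary unions to get τ_{X×Y}; counting gives |τ_{X×Y}| = 14.


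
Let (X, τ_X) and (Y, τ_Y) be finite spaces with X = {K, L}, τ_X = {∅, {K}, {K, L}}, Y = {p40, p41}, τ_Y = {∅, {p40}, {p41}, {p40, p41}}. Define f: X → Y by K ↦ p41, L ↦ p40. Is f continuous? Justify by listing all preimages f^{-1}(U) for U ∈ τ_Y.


f is NOT continuous.

Compute f^{-1}(U) for each U ∈ τ_Y:
  U = ∅: f^{-1}(U) = ∅ ∈ τ_X ✓.
  U = {p40}: f^{-1}(U) = {L} ∉ τ_X ✗.
  U = {p41}: f^{-1}(U) = {K} ∈ τ_X ✓.
  U = {p40, p41}: f^{-1}(U) = {K, L} ∈ τ_X ✓.
Found U = {p40} with f^{-1}(U) = {L} not in τ_X. Therefore f is NOT continuous.


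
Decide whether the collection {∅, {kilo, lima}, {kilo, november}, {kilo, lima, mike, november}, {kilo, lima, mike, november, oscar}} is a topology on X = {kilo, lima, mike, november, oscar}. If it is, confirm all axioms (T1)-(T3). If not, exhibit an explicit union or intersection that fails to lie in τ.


τ is NOT a topology on X.

Axiom (T1): ∅ ∈ τ? Yes; X ∈ τ? Yes.
Axiom (T2/T3): check pairwise unions and intersections of members of τ.
Counterexample for (T3): {kilo, lima} ∩ {kilo, november} = {kilo} ∉ τ. Therefore τ is NOT a topology.


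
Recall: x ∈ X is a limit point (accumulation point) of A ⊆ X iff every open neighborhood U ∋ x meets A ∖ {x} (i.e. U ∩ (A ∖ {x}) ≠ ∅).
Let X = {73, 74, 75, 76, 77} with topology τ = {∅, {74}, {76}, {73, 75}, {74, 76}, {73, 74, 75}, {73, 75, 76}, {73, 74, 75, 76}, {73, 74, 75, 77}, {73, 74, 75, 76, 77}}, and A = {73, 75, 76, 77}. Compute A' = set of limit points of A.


A' = {73, 75, 77}

For each x ∈ X, list the open sets U ∈ τ with x ∈ U, then check whether U ∩ (A ∖ {x}) ≠ ∅ for every such U.
  x = 73: opens ∋ x are {73, 75}, {73, 74, 75}, {73, 75, 76}, {73, 74, 75, 76}, {73, 74, 75, 77}, {73, 74, 75, 76, 77}; each meets A ∖ {73}, so x IS a limit point.
  x = 74: open {74} ∋ x has {74} ∩ (A ∖ {74}) = ∅, so x is NOT a limit point.
  x = 75: opens ∋ x are {73, 75}, {73, 74, 75}, {73, 75, 76}, {73, 74, 75, 76}, {73, 74, 75, 77}, {73, 74, 75, 76, 77}; each meets A ∖ {75}, so x IS a limit point.
  x = 76: open {76} ∋ x has {76} ∩ (A ∖ {76}) = ∅, so x is NOT a limit point.
  x = 77: opens ∋ x are {73, 74, 75, 77}, {73, 74, 75, 76, 77}; each meets A ∖ {77}, so x IS a limit point.
Collecting: A' = {73, 75, 77}.


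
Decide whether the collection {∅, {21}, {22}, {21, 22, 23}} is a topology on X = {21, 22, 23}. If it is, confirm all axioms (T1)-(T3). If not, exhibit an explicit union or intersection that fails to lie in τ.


τ is NOT a topology on X.

Axiom (T1): ∅ ∈ τ? Yes; X ∈ τ? Yes.
Axiom (T2/T3): check pairwise unions and intersections of members of τ.
Counterexample for (T2): {21} ∪ {22} = {21, 22} ∉ τ. Therefore τ is NOT a topology.


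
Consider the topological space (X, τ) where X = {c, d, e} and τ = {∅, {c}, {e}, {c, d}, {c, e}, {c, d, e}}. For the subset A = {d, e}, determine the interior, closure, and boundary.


int(A) = {e}, cl(A) = {d, e}, ∂A = {d}.

Closed sets in (X, τ) are complements of opens:
  closed(X, τ) = {∅, {d}, {e}, {c, d}, {d, e}, {c, d, e}}.
int(A) = ⋃ {U ∈ τ : U ⊆ A}. Opens contained in A: ∅, {e}.
Taking the union of these: int(A) = {e}.
cl(A) = ⋂ {C closed : A ⊆ C}. Closed sets containing A: {d, e}, {c, d, e}.
Intersecting these: cl(A) = {d, e}.
∂A = cl(A) ∖ int(A) = {d, e} ∖ {e} = {d}.


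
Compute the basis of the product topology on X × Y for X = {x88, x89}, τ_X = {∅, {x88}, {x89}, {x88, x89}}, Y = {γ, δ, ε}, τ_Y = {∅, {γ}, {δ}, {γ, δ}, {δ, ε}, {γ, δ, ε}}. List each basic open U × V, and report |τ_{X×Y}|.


Basis B = {∅ × ∅, {x88} × {γ}, {x88} × {δ}, {x89} × {γ}, {x89} × {δ}, {x88} × {γ, δ}, {x88, x89} × {γ}, {x88} × {δ, ε}, {x88, x89} × {δ}, {x89} × {γ, δ}, {x89} × {δ, ε}, {x88} × {γ, δ, ε}, {x89} × {γ, δ, ε}, {x88, x89} × {γ, δ}, {x88, x89} × {δ, ε}, {x88, x89} × {γ, δ, ε}}; |τ_{X×Y}| = 36.

Enumerate products U × V with U ∈ τ_X, V ∈ τ_Y (deduplicated):
  ∅ × ∅ = {} (∅)
  {x88} × {γ} = {(x88,γ)}
  {x88} × {δ} = {(x88,δ)}
  {x89} × {γ} = {(x89,γ)}
  {x89} × {δ} = {(x89,δ)}
  {x88} × {γ, δ} = {(x88,γ), (x88,δ)}
  {x88, x89} × {γ} = {(x88,γ), (x89,γ)}
  {x88} × {δ, ε} = {(x88,δ), (x88,ε)}
  {x88, x89} × {δ} = {(x88,δ), (x89,δ)}
  {x89} × {γ, δ} = {(x89,γ), (x89,δ)}
  {x89} × {δ, ε} = {(x89,δ), (x89,ε)}
  {x88} × {γ, δ, ε} = {(x88,γ), (x88,δ), (x88,ε)}
  {x89} × {γ, δ, ε} = {(x89,γ), (x89,δ), (x89,ε)}
  {x88, x89} × {γ, δ} = {(x88,γ), (x88,δ), (x89,γ), (x89,δ)}
  {x88, x89} × {δ, ε} = {(x88,δ), (x88,ε), (x89,δ), (x89,ε)}
  {x88, x89} × {γ, δ, ε} = {(x88,γ), (x88,δ), (x88,ε), (x89,γ), (x89,δ), (x89,ε)}
These 16 distinct sets form the basis B.
Close under arbitrary unions to get τ_{X×Y}; counting gives |τ_{X×Y}| = 36.


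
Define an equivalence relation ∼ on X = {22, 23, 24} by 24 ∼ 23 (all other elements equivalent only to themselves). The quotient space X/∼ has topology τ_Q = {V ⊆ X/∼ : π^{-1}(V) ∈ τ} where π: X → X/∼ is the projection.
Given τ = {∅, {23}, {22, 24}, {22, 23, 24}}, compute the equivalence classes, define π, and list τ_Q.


X/∼ = {[22], [23=24]}; |τ_Q| = 2.

Equivalence classes: [22], [23=24].
Quotient map π: X → X/∼ sends 22 ↦ [22], 23 ↦ [23=24], 24 ↦ [23=24].
For each subset V ⊆ X/∼, compute π^{-1}(V) ⊆ X and check whether π^{-1}(V) ∈ τ. V is open in τ_Q iff π^{-1}(V) ∈ τ.
  V = {}: π^{-1}(V) = ∅ ∈ τ ✓.
  V = {[22]}: π^{-1}(V) = {22} ∉ τ ✗.
  V = {[23=24]}: π^{-1}(V) = {23, 24} ∉ τ ✗.
  V = {[22], [23=24]}: π^{-1}(V) = {22, 23, 24} ∈ τ ✓.
Open sets in the quotient: τ_Q = {{}, {[22], [23=24]}} (2 elements).


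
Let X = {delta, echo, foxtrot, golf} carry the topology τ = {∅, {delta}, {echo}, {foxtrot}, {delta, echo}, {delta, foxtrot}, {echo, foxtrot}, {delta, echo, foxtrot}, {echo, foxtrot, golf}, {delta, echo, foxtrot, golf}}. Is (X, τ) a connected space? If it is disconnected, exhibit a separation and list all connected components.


(X, τ) is disconnected; components = [{delta}, {echo, foxtrot, golf}].

Find clopen sets (U ∈ τ with X ∖ U ∈ τ):
  U = ∅, X ∖ U = {delta, echo, foxtrot, golf} — both open, so U is clopen.
  U = {delta}, X ∖ U = {echo, foxtrot, golf} — both open, so U is clopen.
  U = {echo, foxtrot, golf}, X ∖ U = {delta} — both open, so U is clopen.
  U = {delta, echo, foxtrot, golf}, X ∖ U = ∅ — both open, so U is clopen.
Nontrivial clopen(s) exist: e.g. {delta}. So (X, τ) is disconnected.
Compute connected components by grouping points that agree on all clopens:
  component: {delta}
  component: {echo, foxtrot, golf}


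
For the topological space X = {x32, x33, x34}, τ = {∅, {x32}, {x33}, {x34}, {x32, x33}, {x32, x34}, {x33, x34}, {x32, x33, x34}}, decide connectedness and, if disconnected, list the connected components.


(X, τ) is disconnected; components = [{x32}, {x33}, {x34}].

Find clopen sets (U ∈ τ with X ∖ U ∈ τ):
  U = ∅, X ∖ U = {x32, x33, x34} — both open, so U is clopen.
  U = {x32}, X ∖ U = {x33, x34} — both open, so U is clopen.
  U = {x33}, X ∖ U = {x32, x34} — both open, so U is clopen.
  U = {x34}, X ∖ U = {x32, x33} — both open, so U is clopen.
  U = {x32, x33}, X ∖ U = {x34} — both open, so U is clopen.
  U = {x32, x34}, X ∖ U = {x33} — both open, so U is clopen.
  U = {x33, x34}, X ∖ U = {x32} — both open, so U is clopen.
  U = {x32, x33, x34}, X ∖ U = ∅ — both open, so U is clopen.
Nontrivial clopen(s) exist: e.g. {x33, x34}. So (X, τ) is disconnected.
Compute connected components by grouping points that agree on all clopens:
  component: {x32}
  component: {x33}
  component: {x34}


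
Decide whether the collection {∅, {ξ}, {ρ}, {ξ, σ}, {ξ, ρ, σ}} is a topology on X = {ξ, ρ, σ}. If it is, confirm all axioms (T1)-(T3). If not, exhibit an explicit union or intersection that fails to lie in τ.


τ is NOT a topology on X.

Axiom (T1): ∅ ∈ τ? Yes; X ∈ τ? Yes.
Axiom (T2/T3): check pairwise unions and intersections of members of τ.
Counterexample for (T2): {ξ} ∪ {ρ} = {ξ, ρ} ∉ τ. Therefore τ is NOT a topology.


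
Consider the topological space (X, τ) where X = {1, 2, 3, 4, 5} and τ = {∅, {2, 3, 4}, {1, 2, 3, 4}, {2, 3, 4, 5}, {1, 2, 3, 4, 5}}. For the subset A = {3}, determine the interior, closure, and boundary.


int(A) = ∅, cl(A) = {1, 2, 3, 4, 5}, ∂A = {1, 2, 3, 4, 5}.

Closed sets in (X, τ) are complements of opens:
  closed(X, τ) = {∅, {1}, {5}, {1, 5}, {1, 2, 3, 4, 5}}.
int(A) = ⋃ {U ∈ τ : U ⊆ A}. Opens contained in A: ∅.
Taking the union of these: int(A) = ∅.
cl(A) = ⋂ {C closed : A ⊆ C}. Closed sets containing A: {1, 2, 3, 4, 5}.
Intersecting these: cl(A) = {1, 2, 3, 4, 5}.
∂A = cl(A) ∖ int(A) = {1, 2, 3, 4, 5} ∖ ∅ = {1, 2, 3, 4, 5}.


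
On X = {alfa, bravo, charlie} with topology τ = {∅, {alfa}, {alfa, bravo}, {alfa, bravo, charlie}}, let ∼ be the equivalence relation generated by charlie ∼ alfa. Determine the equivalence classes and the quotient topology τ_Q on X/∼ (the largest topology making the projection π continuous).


X/∼ = {[alfa=charlie], [bravo]}; |τ_Q| = 2.

Equivalence classes: [alfa=charlie], [bravo].
Quotient map π: X → X/∼ sends alfa ↦ [alfa=charlie], bravo ↦ [bravo], charlie ↦ [alfa=charlie].
For each subset V ⊆ X/∼, compute π^{-1}(V) ⊆ X and check whether π^{-1}(V) ∈ τ. V is open in τ_Q iff π^{-1}(V) ∈ τ.
  V = {}: π^{-1}(V) = ∅ ∈ τ ✓.
  V = {[alfa=charlie]}: π^{-1}(V) = {alfa, charlie} ∉ τ ✗.
  V = {[bravo]}: π^{-1}(V) = {bravo} ∉ τ ✗.
  V = {[alfa=charlie], [bravo]}: π^{-1}(V) = {alfa, bravo, charlie} ∈ τ ✓.
Open sets in the quotient: τ_Q = {{}, {[alfa=charlie], [bravo]}} (2 elements).


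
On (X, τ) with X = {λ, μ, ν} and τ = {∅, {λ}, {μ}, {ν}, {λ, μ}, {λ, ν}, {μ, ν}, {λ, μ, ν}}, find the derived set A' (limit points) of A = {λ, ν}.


A' = ∅

For each x ∈ X, list the open sets U ∈ τ with x ∈ U, then check whether U ∩ (A ∖ {x}) ≠ ∅ for every such U.
  x = λ: open {λ} ∋ x has {λ} ∩ (A ∖ {λ}) = ∅, so x is NOT a limit point.
  x = μ: open {μ} ∋ x has {μ} ∩ (A ∖ {μ}) = ∅, so x is NOT a limit point.
  x = ν: open {ν} ∋ x has {ν} ∩ (A ∖ {ν}) = ∅, so x is NOT a limit point.
Collecting: A' = ∅.


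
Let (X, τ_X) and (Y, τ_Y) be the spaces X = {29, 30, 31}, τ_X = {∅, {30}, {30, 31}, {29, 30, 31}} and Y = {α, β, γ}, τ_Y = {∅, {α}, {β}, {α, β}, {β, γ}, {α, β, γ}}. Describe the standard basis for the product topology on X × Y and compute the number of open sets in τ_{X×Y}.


Basis B = {∅ × ∅, {30} × {α}, {30} × {β}, {30} × {α, β}, {30, 31} × {α}, {30} × {β, γ}, {30, 31} × {β}, {29, 30, 31} × {α}, {29, 30, 31} × {β}, {30} × {α, β, γ}, {30, 31} × {α, β}, {30, 31} × {β, γ}, {29, 30, 31} × {α, β}, {29, 30, 31} × {β, γ}, {30, 31} × {α, β, γ}, {29, 30, 31} × {α, β, γ}}; |τ_{X×Y}| = 40.

Enumerate products U × V with U ∈ τ_X, V ∈ τ_Y (deduplicated):
  ∅ × ∅ = {} (∅)
  {30} × {α} = {(30,α)}
  {30} × {β} = {(30,β)}
  {30} × {α, β} = {(30,α), (30,β)}
  {30, 31} × {α} = {(30,α), (31,α)}
  {30} × {β, γ} = {(30,β), (30,γ)}
  {30, 31} × {β} = {(30,β), (31,β)}
  {29, 30, 31} × {α} = {(29,α), (30,α), (31,α)}
  {29, 30, 31} × {β} = {(29,β), (30,β), (31,β)}
  {30} × {α, β, γ} = {(30,α), (30,β), (30,γ)}
  {30, 31} × {α, β} = {(30,α), (30,β), (31,α), (31,β)}
  {30, 31} × {β, γ} = {(30,β), (30,γ), (31,β), (31,γ)}
  {29, 30, 31} × {α, β} = {(29,α), (29,β), (30,α), (30,β), (31,α), (31,β)}
  {29, 30, 31} × {β, γ} = {(29,β), (29,γ), (30,β), (30,γ), (31,β), (31,γ)}
  {30, 31} × {α, β, γ} = {(30,α), (30,β), (30,γ), (31,α), (31,β), (31,γ)}
  {29, 30, 31} × {α, β, γ} = {(29,α), (29,β), (29,γ), (30,α), (30,β), (30,γ), (31,α), (31,β), (31,γ)}
These 16 distinct sets form the basis B.
Close under arbitrary unions to get τ_{X×Y}; counting gives |τ_{X×Y}| = 40.


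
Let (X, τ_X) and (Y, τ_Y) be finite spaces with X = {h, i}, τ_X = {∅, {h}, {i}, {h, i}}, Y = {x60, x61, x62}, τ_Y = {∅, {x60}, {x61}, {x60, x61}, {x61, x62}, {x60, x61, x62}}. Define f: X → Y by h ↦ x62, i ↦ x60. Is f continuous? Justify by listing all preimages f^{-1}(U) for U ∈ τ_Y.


f IS continuous.

Compute f^{-1}(U) for each U ∈ τ_Y:
  U = ∅: f^{-1}(U) = ∅ ∈ τ_X ✓.
  U = {x60}: f^{-1}(U) = {i} ∈ τ_X ✓.
  U = {x61}: f^{-1}(U) = ∅ ∈ τ_X ✓.
  U = {x60, x61}: f^{-1}(U) = {i} ∈ τ_X ✓.
  U = {x61, x62}: f^{-1}(U) = {h} ∈ τ_X ✓.
  U = {x60, x61, x62}: f^{-1}(U) = {h, i} ∈ τ_X ✓.
Every preimage lies in τ_X, so f IS continuous.


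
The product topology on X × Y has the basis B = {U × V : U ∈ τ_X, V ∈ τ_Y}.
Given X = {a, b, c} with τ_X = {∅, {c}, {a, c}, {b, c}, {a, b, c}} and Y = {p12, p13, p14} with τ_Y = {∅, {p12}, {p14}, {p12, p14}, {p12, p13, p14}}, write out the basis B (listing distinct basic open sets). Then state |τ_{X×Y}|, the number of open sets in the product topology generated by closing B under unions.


Basis B = {∅ × ∅, {c} × {p12}, {c} × {p14}, {a, c} × {p12}, {a, c} × {p14}, {b, c} × {p12}, {b, c} × {p14}, {c} × {p12, p14}, {a, b, c} × {p12}, {a, b, c} × {p14}, {c} × {p12, p13, p14}, {a, c} × {p12, p14}, {b, c} × {p12, p14}, {a, c} × {p12, p13, p14}, {a, b, c} × {p12, p14}, {b, c} × {p12, p13, p14}, {a, b, c} × {p12, p13, p14}}; |τ_{X×Y}| = 50.

Enumerate products U × V with U ∈ τ_X, V ∈ τ_Y (deduplicated):
  ∅ × ∅ = {} (∅)
  {c} × {p12} = {(c,p12)}
  {c} × {p14} = {(c,p14)}
  {a, c} × {p12} = {(a,p12), (c,p12)}
  {a, c} × {p14} = {(a,p14), (c,p14)}
  {b, c} × {p12} = {(b,p12), (c,p12)}
  {b, c} × {p14} = {(b,p14), (c,p14)}
  {c} × {p12, p14} = {(c,p12), (c,p14)}
  {a, b, c} × {p12} = {(a,p12), (b,p12), (c,p12)}
  {a, b, c} × {p14} = {(a,p14), (b,p14), (c,p14)}
  {c} × {p12, p13, p14} = {(c,p12), (c,p13), (c,p14)}
  {a, c} × {p12, p14} = {(a,p12), (a,p14), (c,p12), (c,p14)}
  {b, c} × {p12, p14} = {(b,p12), (b,p14), (c,p12), (c,p14)}
  {a, c} × {p12, p13, p14} = {(a,p12), (a,p13), (a,p14), (c,p12), (c,p13), (c,p14)}
  {a, b, c} × {p12, p14} = {(a,p12), (a,p14), (b,p12), (b,p14), (c,p12), (c,p14)}
  {b, c} × {p12, p13, p14} = {(b,p12), (b,p13), (b,p14), (c,p12), (c,p13), (c,p14)}
  {a, b, c} × {p12, p13, p14} = {(a,p12), (a,p13), (a,p14), (b,p12), (b,p13), (b,p14), (c,p12), (c,p13), (c,p14)}
These 17 distinct sets form the basis B.
Close under arbitrary unions to get τ_{X×Y}; counting gives |τ_{X×Y}| = 50.


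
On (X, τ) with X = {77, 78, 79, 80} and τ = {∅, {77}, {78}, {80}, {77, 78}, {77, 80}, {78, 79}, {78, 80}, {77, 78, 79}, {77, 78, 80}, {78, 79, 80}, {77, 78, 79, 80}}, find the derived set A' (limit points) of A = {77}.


A' = ∅

For each x ∈ X, list the open sets U ∈ τ with x ∈ U, then check whether U ∩ (A ∖ {x}) ≠ ∅ for every such U.
  x = 77: open {77} ∋ x has {77} ∩ (A ∖ {77}) = ∅, so x is NOT a limit point.
  x = 78: open {78} ∋ x has {78} ∩ (A ∖ {78}) = ∅, so x is NOT a limit point.
  x = 79: open {78, 79} ∋ x has {78, 79} ∩ (A ∖ {79}) = ∅, so x is NOT a limit point.
  x = 80: open {80} ∋ x has {80} ∩ (A ∖ {80}) = ∅, so x is NOT a limit point.
Collecting: A' = ∅.


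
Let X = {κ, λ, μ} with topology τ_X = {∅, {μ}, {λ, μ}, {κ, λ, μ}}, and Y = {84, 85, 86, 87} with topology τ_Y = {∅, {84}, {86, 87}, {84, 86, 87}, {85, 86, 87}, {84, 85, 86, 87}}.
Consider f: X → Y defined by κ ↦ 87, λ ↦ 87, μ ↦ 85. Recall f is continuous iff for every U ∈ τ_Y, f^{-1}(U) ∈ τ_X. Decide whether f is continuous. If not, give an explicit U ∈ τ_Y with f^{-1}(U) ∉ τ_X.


f is NOT continuous.

Compute f^{-1}(U) for each U ∈ τ_Y:
  U = ∅: f^{-1}(U) = ∅ ∈ τ_X ✓.
  U = {84}: f^{-1}(U) = ∅ ∈ τ_X ✓.
  U = {86, 87}: f^{-1}(U) = {κ, λ} ∉ τ_X ✗.
  U = {84, 86, 87}: f^{-1}(U) = {κ, λ} ∉ τ_X ✗.
  U = {85, 86, 87}: f^{-1}(U) = {κ, λ, μ} ∈ τ_X ✓.
  U = {84, 85, 86, 87}: f^{-1}(U) = {κ, λ, μ} ∈ τ_X ✓.
Found U = {86, 87} with f^{-1}(U) = {κ, λ} not in τ_X. Therefore f is NOT continuous.


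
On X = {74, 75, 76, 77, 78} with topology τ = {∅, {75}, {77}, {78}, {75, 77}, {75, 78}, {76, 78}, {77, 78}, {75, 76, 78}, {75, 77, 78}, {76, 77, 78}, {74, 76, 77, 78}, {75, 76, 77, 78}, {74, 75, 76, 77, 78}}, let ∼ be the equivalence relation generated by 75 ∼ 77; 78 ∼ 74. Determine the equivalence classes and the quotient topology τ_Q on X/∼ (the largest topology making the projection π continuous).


X/∼ = {[74=78], [75=77], [76]}; |τ_Q| = 3.

Equivalence classes: [74=78], [75=77], [76].
Quotient map π: X → X/∼ sends 74 ↦ [74=78], 75 ↦ [75=77], 76 ↦ [76], 77 ↦ [75=77], 78 ↦ [74=78].
For each subset V ⊆ X/∼, compute π^{-1}(V) ⊆ X and check whether π^{-1}(V) ∈ τ. V is open in τ_Q iff π^{-1}(V) ∈ τ.
  V = {}: π^{-1}(V) = ∅ ∈ τ ✓.
  V = {[74=78]}: π^{-1}(V) = {74, 78} ∉ τ ✗.
  V = {[75=77]}: π^{-1}(V) = {75, 77} ∈ τ ✓.
  V = {[74=78], [75=77]}: π^{-1}(V) = {74, 75, 77, 78} ∉ τ ✗.
  V = {[76]}: π^{-1}(V) = {76} ∉ τ ✗.
  V = {[74=78], [76]}: π^{-1}(V) = {74, 76, 78} ∉ τ ✗.
  V = {[75=77], [76]}: π^{-1}(V) = {75, 76, 77} ∉ τ ✗.
  V = {[74=78], [75=77], [76]}: π^{-1}(V) = {74, 75, 76, 77, 78} ∈ τ ✓.
Open sets in the quotient: τ_Q = {{}, {[75=77]}, {[74=78], [75=77], [76]}} (3 elements).


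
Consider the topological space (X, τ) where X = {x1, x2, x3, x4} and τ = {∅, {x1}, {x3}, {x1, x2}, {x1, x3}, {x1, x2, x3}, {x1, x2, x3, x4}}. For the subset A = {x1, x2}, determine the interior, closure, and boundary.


int(A) = {x1, x2}, cl(A) = {x1, x2, x4}, ∂A = {x4}.

Closed sets in (X, τ) are complements of opens:
  closed(X, τ) = {∅, {x4}, {x2, x4}, {x3, x4}, {x1, x2, x4}, {x2, x3, x4}, {x1, x2, x3, x4}}.
int(A) = ⋃ {U ∈ τ : U ⊆ A}. Opens contained in A: ∅, {x1}, {x1, x2}.
Taking the union of these: int(A) = {x1, x2}.
cl(A) = ⋂ {C closed : A ⊆ C}. Closed sets containing A: {x1, x2, x4}, {x1, x2, x3, x4}.
Intersecting these: cl(A) = {x1, x2, x4}.
∂A = cl(A) ∖ int(A) = {x1, x2, x4} ∖ {x1, x2} = {x4}.


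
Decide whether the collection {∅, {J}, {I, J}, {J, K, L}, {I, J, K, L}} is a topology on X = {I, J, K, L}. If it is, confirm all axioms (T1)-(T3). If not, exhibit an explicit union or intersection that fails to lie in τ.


τ IS a topology on X.

Axiom (T1): ∅ ∈ τ? Yes; X ∈ τ? Yes.
Axiom (T2/T3): check pairwise unions and intersections of members of τ.
All pairwise intersections and unions checked — each lies in τ. Therefore τ satisfies (T1), (T2), (T3): it IS a topology on X.


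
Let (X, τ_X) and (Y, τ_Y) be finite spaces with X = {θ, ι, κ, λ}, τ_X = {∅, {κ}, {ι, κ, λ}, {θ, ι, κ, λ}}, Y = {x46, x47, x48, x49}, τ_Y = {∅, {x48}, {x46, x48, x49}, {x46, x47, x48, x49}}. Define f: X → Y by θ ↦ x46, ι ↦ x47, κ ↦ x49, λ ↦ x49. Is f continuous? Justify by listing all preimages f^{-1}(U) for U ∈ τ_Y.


f is NOT continuous.

Compute f^{-1}(U) for each U ∈ τ_Y:
  U = ∅: f^{-1}(U) = ∅ ∈ τ_X ✓.
  U = {x48}: f^{-1}(U) = ∅ ∈ τ_X ✓.
  U = {x46, x48, x49}: f^{-1}(U) = {θ, κ, λ} ∉ τ_X ✗.
  U = {x46, x47, x48, x49}: f^{-1}(U) = {θ, ι, κ, λ} ∈ τ_X ✓.
Found U = {x46, x48, x49} with f^{-1}(U) = {θ, κ, λ} not in τ_X. Therefore f is NOT continuous.


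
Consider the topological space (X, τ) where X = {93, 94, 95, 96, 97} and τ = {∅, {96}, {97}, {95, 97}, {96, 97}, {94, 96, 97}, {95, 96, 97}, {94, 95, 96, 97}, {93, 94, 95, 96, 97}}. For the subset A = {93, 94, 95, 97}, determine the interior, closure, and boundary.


int(A) = {95, 97}, cl(A) = {93, 94, 95, 97}, ∂A = {93, 94}.

Closed sets in (X, τ) are complements of opens:
  closed(X, τ) = {∅, {93}, {93, 94}, {93, 95}, {93, 94, 95}, {93, 94, 96}, {93, 94, 95, 96}, {93, 94, 95, 97}, {93, 94, 95, 96, 97}}.
int(A) = ⋃ {U ∈ τ : U ⊆ A}. Opens contained in A: ∅, {97}, {95, 97}.
Taking the union of these: int(A) = {95, 97}.
cl(A) = ⋂ {C closed : A ⊆ C}. Closed sets containing A: {93, 94, 95, 97}, {93, 94, 95, 96, 97}.
Intersecting these: cl(A) = {93, 94, 95, 97}.
∂A = cl(A) ∖ int(A) = {93, 94, 95, 97} ∖ {95, 97} = {93, 94}.
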